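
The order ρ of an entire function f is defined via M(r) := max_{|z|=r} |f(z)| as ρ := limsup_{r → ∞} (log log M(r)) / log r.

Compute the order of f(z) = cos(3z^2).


Write cos(w) = (e^{iw} ± e^{−iw})/(2 or 2i), so |cos(w)| ≤ e^{|w|}. With w = 3z^2, |w| ≤ 3r^2 + 0 on |z|=r, giving M(r) ≤ e^{3r^2 + 0} and ρ ≤ 2. For the lower bound, choose z on |z|=r with 3z^2 purely imaginary of modulus 3r^2; then |cos(3z^2)| grows like e^{3r^2}/2, so ρ ≥ 2. Hence ρ = 2.
Therefore ρ = 2.

Order ρ = 2.


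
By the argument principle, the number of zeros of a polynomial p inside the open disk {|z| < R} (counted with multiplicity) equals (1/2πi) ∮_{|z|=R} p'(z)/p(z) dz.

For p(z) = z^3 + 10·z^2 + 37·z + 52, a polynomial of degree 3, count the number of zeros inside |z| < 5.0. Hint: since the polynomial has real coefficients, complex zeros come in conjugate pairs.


The zeros of p are: -4, (-3 + 2i), (-3 - 2i).
Their magnitudes are: 4, 3.606, 3.606.
Zeros with |z| < R = 5.0: -4, (-3 + 2i), (-3 - 2i).
Count = 3.
By the argument principle, (1/2πi) ∮_{|z|=R} p'(z)/p(z) dz equals exactly this count.

Number of zeros inside |z| < 5.0: 3.


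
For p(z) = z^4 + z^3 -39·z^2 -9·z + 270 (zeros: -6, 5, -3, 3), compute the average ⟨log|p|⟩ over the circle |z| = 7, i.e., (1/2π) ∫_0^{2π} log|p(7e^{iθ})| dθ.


Zeros: -6, -3, 3, 5; r = 7.
Inside |z| < r: -6, -3, 3, 5. Outside (|z| ≥ r): ∅.
p(0) = 270, so log|p(0)| = log(270) = 5.5984.
Apply Jensen: I(r) = log|p(0)| + Σ_k log(r/|z_k|), summed over zeros inside |z| < r.
  log(r/|z_k|) for z_k = -6: log(7/6) = 0.1542
  log(r/|z_k|) for z_k = 5: log(7/5) = 0.3365
  log(r/|z_k|) for z_k = -3: log(7/3) = 0.8473
  log(r/|z_k|) for z_k = 3: log(7/3) = 0.8473
Sum over inside zeros: 2.1852.
I(r) = log|p(0)| + (inside sum) = 5.5984 + 2.1852 = 7.7836.
Closed form (all zeros inside, monic): I(r) = n·log(r) = 4·log(7) = 7.7836. ✓

I(r) ≈ 7.7836.


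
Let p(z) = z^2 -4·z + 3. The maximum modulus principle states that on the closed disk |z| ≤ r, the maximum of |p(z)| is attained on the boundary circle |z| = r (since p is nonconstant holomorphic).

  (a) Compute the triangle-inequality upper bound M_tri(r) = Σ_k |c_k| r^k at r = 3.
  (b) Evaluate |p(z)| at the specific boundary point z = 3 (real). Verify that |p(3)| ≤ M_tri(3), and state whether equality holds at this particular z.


Coefficients: c_0 = 3, c_1 = -4, c_2 = 1. Radius r = 3.
Part (a). Triangle bound: M_tri(r) = Σ_k |c_k| r^k
  = |3|·3^0 + |-4|·3^1 + |1|·3^2
  = 3 + 12 + 9 = 24.
This bounds M(r) := max_{|z|=r} |p(z)| from above; equality holds iff all terms c_k z^k can be made to align in phase at a single z on |z|=r.
Part (b). At z = 3 (real, on the circle |z| = r):
  p(3) = (3)·3^0 + (-4)·3^1 + (1)·3^2 = 0.
  |p(3)| = 0.
Check: |p(3)| = 0 ≤ 24 = M_tri(3). ✓ Equality does not hold at z = 3 (the coefficients have mixed signs, so the terms do not all align in phase there).

M_tri(3) = 24; |p(3)| = 0; equality at z=3: no.


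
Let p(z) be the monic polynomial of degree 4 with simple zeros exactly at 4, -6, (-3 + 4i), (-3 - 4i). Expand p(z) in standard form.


The polynomial is p(z) = ∏_{α ∈ S} (z − α), where S = {4, -6, (-3 + 4i), (-3 - 4i)}.
Expanding the product yields: p(z) = z^4 + 8·z^3 + 13·z^2 -94·z -600.
Note conjugate pairs combine to real quadratics: (z − (-3+4i))(z − (-3−4i)) = z² + 6z + 25.
The resulting polynomial has degree 4 and real coefficients as required.

p(z) = z^4 + 8·z^3 + 13·z^2 -94·z -600.


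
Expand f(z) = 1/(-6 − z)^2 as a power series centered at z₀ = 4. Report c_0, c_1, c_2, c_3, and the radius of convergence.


Let w = z − z₀, so z = z₀ + w.
Then -6 − z = -6 − (z₀ + w) = (-6 − z₀) − w = -10 − w.
f(z) = 1/(-10 − w)^2 = (1/(-10)^2) · (1 − w/(-10))^{−2}.
By the binomial series (1−u)^{−2} = Σ_{n≥0} C(n+1, 1) u^n for |u|<1, with u = w/(-10):
  c_n = C(n+1, 1) / (-10)^(n+2).
  c_0 = 1/(-10)^2 = 1/100.
  c_1 = 2/(-10)^3 = -1/500.
  c_2 = 3/(-10)^4 = 3/10000.
  c_3 = 4/(-10)^5 = -1/25000.
The series is valid for |w/d| < 1, i.e. |z − z₀| < |d|.
Radius of convergence: R = |-6 − z₀| = |-10| = 10 (distance from z₀ to the singularity z = -6).

c_0 = 1/100, c_1 = -1/500, c_2 = 3/10000, c_3 = -1/25000; R = 10.


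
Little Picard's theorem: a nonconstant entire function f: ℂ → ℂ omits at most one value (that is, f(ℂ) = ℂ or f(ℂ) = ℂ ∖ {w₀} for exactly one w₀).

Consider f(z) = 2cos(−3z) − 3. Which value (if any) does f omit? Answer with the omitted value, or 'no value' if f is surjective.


Little Picard bounds the complement of f(ℂ) to at most one point.
cos is entire and surjective onto ℂ: for every w ∈ ℂ, cos(ζ) = w has a solution ζ ∈ ℂ (e.g., via the complex inverse arccos). With ζ = −3z this gives z = ζ/(-3). Then 2·cos(−3z) takes every value in 2·ℂ = ℂ, and adding -3 is a bijection of ℂ. So f is surjective and omits no value. (Note: only on the real line is cos bounded by [−1, 1].)

Omitted value: no value.


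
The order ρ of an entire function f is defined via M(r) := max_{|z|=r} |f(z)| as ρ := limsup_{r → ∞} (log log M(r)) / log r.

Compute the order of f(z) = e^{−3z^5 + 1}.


|e^{−3z^5 + 1}| = e^{Re(-3·z^5) + 1} ≤ e^{3|z|^5 + 1} = e^{3r^5 + 1} on |z| = r, so ρ ≤ 5. Choosing z on |z|=r so that -3·z^5 is real positive (always possible by picking arg z appropriately) gives |f(z)| = e^{3r^5 + 1}, matching the bound. The additive constant 1 does not affect log log M(r) ~ 5·log r. Hence ρ = 5.
Therefore ρ = 5.

Order ρ = 5.


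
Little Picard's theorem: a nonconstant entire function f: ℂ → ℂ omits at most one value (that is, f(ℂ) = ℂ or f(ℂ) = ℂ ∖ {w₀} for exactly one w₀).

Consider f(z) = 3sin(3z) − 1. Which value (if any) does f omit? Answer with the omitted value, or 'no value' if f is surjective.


Little Picard bounds the complement of f(ℂ) to at most one point.
sin is entire and surjective onto ℂ: for every w ∈ ℂ, sin(ζ) = w has a solution ζ ∈ ℂ (e.g., via the complex inverse arcsin). With ζ = 3z this gives z = ζ/(3). Then 3·sin(3z) takes every value in 3·ℂ = ℂ, and adding -1 is a bijection of ℂ. So f is surjective and omits no value. (Note: only on the real line is sin bounded by [−1, 1].)

Omitted value: no value.


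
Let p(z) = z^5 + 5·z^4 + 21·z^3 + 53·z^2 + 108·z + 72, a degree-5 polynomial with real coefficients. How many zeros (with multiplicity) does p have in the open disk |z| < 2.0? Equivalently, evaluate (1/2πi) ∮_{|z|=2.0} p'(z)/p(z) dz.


The zeros of p are: -1, (0 + 3i), (0 - 3i), (-2 + 2i), (-2 - 2i).
Their magnitudes are: 1, 3, 3, 2.828, 2.828.
Zeros with |z| < R = 2.0: -1.
Count = 1.
By the argument principle, (1/2πi) ∮_{|z|=R} p'(z)/p(z) dz equals exactly this count.

Number of zeros inside |z| < 2.0: 1.


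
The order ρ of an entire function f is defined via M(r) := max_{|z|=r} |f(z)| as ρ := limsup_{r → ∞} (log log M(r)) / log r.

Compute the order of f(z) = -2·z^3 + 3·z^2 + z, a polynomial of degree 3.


|f(z)| ≤ Σ|c_k|·r^k = O(r^3) as r → ∞. Polynomial growth is O(e^{r^ε}) for every ε > 0 (since r^3/e^{r^ε} → 0), so ρ ≤ ε for all ε > 0, i.e. ρ = 0. Every nonconstant polynomial has order 0.
Therefore ρ = 0.

Order ρ = 0.


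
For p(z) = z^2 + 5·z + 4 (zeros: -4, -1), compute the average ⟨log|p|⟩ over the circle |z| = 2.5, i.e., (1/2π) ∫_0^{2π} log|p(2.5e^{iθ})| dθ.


Zeros: -4, -1; r = 2.5.
Inside |z| < r: -1. Outside (|z| ≥ r): -4.
p(0) = 4, so log|p(0)| = log(4) = 1.3863.
Apply Jensen: I(r) = log|p(0)| + Σ_k log(r/|z_k|), summed over zeros inside |z| < r.
  log(r/|z_k|) for z_k = -1: log(2.5/1) = 0.9163
  Outside zeros (-4) contribute nothing to the Jensen sum.
Sum over inside zeros: 0.9163.
I(r) = log|p(0)| + (inside sum) = 1.3863 + 0.9163 = 2.3026.
Note: since some zeros are outside |z| ≤ r, the simplified n·log(r) form does NOT apply — only the inside zeros contribute.

I(r) ≈ 2.3026.


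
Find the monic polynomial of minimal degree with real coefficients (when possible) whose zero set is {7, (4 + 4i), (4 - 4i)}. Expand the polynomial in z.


The polynomial is p(z) = ∏_{α ∈ S} (z − α), where S = {7, (4 + 4i), (4 - 4i)}.
Expanding the product yields: p(z) = z^3 -15·z^2 + 88·z -224.
Note conjugate pairs combine to real quadratics: (z − (4+4i))(z − (4−4i)) = z² − 8z + 32.
The resulting polynomial has degree 3 and real coefficients as required.

p(z) = z^3 -15·z^2 + 88·z -224.


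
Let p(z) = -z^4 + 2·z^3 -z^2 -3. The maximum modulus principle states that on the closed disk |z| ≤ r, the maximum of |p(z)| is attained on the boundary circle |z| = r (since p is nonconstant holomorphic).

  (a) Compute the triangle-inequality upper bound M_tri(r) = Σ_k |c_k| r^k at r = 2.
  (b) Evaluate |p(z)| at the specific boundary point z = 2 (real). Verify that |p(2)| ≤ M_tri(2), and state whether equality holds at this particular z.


Coefficients: c_0 = -3, c_1 = 0, c_2 = -1, c_3 = 2, c_4 = -1. Radius r = 2.
Part (a). Triangle bound: M_tri(r) = Σ_k |c_k| r^k
  = |-3|·2^0 + |0|·2^1 + |-1|·2^2 + |2|·2^3 + |-1|·2^4
  = 3 + 0 + 4 + 16 + 16 = 39.
This bounds M(r) := max_{|z|=r} |p(z)| from above; equality holds iff all terms c_k z^k can be made to align in phase at a single z on |z|=r.
Part (b). At z = 2 (real, on the circle |z| = r):
  p(2) = (-3)·2^0 + (0)·2^1 + (-1)·2^2 + (2)·2^3 + (-1)·2^4 = -7.
  |p(2)| = 7.
Check: |p(2)| = 7 ≤ 39 = M_tri(2). ✓ Equality does not hold at z = 2 (the coefficients have mixed signs, so the terms do not all align in phase there).

M_tri(2) = 39; |p(2)| = 7; equality at z=2: no.


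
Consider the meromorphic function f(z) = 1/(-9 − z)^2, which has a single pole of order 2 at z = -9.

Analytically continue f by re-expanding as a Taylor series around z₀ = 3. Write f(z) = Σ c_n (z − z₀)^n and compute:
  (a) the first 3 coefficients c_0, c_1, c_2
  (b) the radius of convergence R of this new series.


Let w = z − z₀, so z = z₀ + w.
Then -9 − z = -9 − (z₀ + w) = (-9 − z₀) − w = -12 − w.
f(z) = 1/(-12 − w)^2 = (1/(-12)^2) · (1 − w/(-12))^{−2}.
By the binomial series (1−u)^{−2} = Σ_{n≥0} C(n+1, 1) u^n for |u|<1, with u = w/(-12):
  c_n = C(n+1, 1) / (-12)^(n+2).
  c_0 = 1/(-12)^2 = 1/144.
  c_1 = 2/(-12)^3 = -1/864.
  c_2 = 3/(-12)^4 = 1/6912.
The series is valid for |w/d| < 1, i.e. |z − z₀| < |d|.
Radius of convergence: R = |-9 − z₀| = |-12| = 12 (distance from z₀ to the singularity z = -9).

c_0 = 1/144, c_1 = -1/864, c_2 = 1/6912; R = 12.


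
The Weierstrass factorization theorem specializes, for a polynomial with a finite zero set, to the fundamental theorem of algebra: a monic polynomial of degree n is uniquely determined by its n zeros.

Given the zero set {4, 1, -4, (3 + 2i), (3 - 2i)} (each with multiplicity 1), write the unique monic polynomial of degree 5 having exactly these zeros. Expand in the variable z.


The polynomial is p(z) = ∏_{α ∈ S} (z − α), where S = {4, 1, -4, (3 + 2i), (3 - 2i)}.
Expanding the product yields: p(z) = z^5 -7·z^4 + 3·z^3 + 99·z^2 -304·z + 208.
Note conjugate pairs combine to real quadratics: (z − (3+2i))(z − (3−2i)) = z² − 6z + 13.
The resulting polynomial has degree 5 and real coefficients as required.

p(z) = z^5 -7·z^4 + 3·z^3 + 99·z^2 -304·z + 208.


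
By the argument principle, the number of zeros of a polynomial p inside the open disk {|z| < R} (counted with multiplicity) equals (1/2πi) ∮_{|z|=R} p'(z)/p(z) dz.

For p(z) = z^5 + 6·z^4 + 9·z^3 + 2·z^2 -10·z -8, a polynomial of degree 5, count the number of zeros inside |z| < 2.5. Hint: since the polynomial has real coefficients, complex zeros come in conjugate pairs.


The zeros of p are: (-1 + 1i), (-1 - 1i), 1, -1, -4.
Their magnitudes are: 1.414, 1.414, 1, 1, 4.
Zeros with |z| < R = 2.5: (-1 + 1i), (-1 - 1i), 1, -1.
Count = 4.
By the argument principle, (1/2πi) ∮_{|z|=R} p'(z)/p(z) dz equals exactly this count.

Number of zeros inside |z| < 2.5: 4.


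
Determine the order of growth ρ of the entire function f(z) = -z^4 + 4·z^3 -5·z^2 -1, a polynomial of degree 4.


|f(z)| ≤ Σ|c_k|·r^k = O(r^4) as r → ∞. Polynomial growth is O(e^{r^ε}) for every ε > 0 (since r^4/e^{r^ε} → 0), so ρ ≤ ε for all ε > 0, i.e. ρ = 0. Every nonconstant polynomial has order 0.
Therefore ρ = 0.

Order ρ = 0.


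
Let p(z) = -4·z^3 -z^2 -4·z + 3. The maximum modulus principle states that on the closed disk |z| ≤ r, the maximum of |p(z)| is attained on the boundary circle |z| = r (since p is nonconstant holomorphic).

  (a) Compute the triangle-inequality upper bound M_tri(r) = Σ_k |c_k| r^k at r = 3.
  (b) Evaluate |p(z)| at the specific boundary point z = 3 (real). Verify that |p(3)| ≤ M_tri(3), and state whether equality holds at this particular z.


Coefficients: c_0 = 3, c_1 = -4, c_2 = -1, c_3 = -4. Radius r = 3.
Part (a). Triangle bound: M_tri(r) = Σ_k |c_k| r^k
  = |3|·3^0 + |-4|·3^1 + |-1|·3^2 + |-4|·3^3
  = 3 + 12 + 9 + 108 = 132.
This bounds M(r) := max_{|z|=r} |p(z)| from above; equality holds iff all terms c_k z^k can be made to align in phase at a single z on |z|=r.
Part (b). At z = 3 (real, on the circle |z| = r):
  p(3) = (3)·3^0 + (-4)·3^1 + (-1)·3^2 + (-4)·3^3 = -126.
  |p(3)| = 126.
Check: |p(3)| = 126 ≤ 132 = M_tri(3). ✓ Equality does not hold at z = 3 (the coefficients have mixed signs, so the terms do not all align in phase there).

M_tri(3) = 132; |p(3)| = 126; equality at z=3: no.


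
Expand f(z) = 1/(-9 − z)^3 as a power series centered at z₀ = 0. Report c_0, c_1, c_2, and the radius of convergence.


Let w = z − z₀, so z = z₀ + w.
Then -9 − z = -9 − (z₀ + w) = (-9 − z₀) − w = -9 − w.
f(z) = 1/(-9 − w)^3 = (1/(-9)^3) · (1 − w/(-9))^{−3}.
By the binomial series (1−u)^{−3} = Σ_{n≥0} C(n+2, 2) u^n for |u|<1, with u = w/(-9):
  c_n = C(n+2, 2) / (-9)^(n+3).
  c_0 = 1/(-9)^3 = -1/729.
  c_1 = 3/(-9)^4 = 1/2187.
  c_2 = 6/(-9)^5 = -2/19683.
The series is valid for |w/d| < 1, i.e. |z − z₀| < |d|.
Radius of convergence: R = |-9 − z₀| = |-9| = 9 (distance from z₀ to the singularity z = -9).

c_0 = -1/729, c_1 = 1/2187, c_2 = -2/19683; R = 9.


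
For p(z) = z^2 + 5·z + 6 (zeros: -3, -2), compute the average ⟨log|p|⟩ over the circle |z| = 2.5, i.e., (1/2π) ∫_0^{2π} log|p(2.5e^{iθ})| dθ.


Zeros: -3, -2; r = 2.5.
Inside |z| < r: -2. Outside (|z| ≥ r): -3.
p(0) = 6, so log|p(0)| = log(6) = 1.7918.
Apply Jensen: I(r) = log|p(0)| + Σ_k log(r/|z_k|), summed over zeros inside |z| < r.
  log(r/|z_k|) for z_k = -2: log(2.5/2) = 0.2231
  Outside zeros (-3) contribute nothing to the Jensen sum.
Sum over inside zeros: 0.2231.
I(r) = log|p(0)| + (inside sum) = 1.7918 + 0.2231 = 2.0149.
Note: since some zeros are outside |z| ≤ r, the simplified n·log(r) form does NOT apply — only the inside zeros contribute.

I(r) ≈ 2.0149.


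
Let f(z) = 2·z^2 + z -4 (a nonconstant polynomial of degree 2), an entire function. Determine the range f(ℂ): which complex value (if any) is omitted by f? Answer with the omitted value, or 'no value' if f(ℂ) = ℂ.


Little Picard bounds the complement of f(ℂ) to at most one point.
For every w ∈ ℂ, the equation p(z) − w = 0 is a nonconstant polynomial in z and hence has at least one root by the fundamental theorem of algebra. So p is surjective onto ℂ, omitting no value.

Omitted value: no value.


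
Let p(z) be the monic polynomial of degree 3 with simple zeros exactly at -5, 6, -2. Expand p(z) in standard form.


The polynomial is p(z) = ∏_{α ∈ S} (z − α), where S = {-5, 6, -2}.
Expanding the product yields: p(z) = z^3 + z^2 -32·z -60.
The resulting polynomial has degree 3 and real coefficients as required.

p(z) = z^3 + z^2 -32·z -60.


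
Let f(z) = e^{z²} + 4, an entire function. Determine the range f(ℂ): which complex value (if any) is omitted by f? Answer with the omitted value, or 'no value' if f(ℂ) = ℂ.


Little Picard bounds the complement of f(ℂ) to at most one point.
The exponent g(z) = z² is a nonconstant polynomial, hence surjective onto ℂ. So e^{g(z)} takes every value in {e^w : w ∈ ℂ} = ℂ ∖ {0}. Adding 4 shifts the range to ℂ ∖ {4}. f omits exactly 4.

Omitted value: 4.


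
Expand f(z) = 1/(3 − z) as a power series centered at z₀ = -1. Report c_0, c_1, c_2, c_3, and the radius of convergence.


Let w = z − z₀, so z = z₀ + w.
Then 3 − z = 3 − (z₀ + w) = (3 − z₀) − w = 4 − w.
f(z) = 1/(4 − w) = (1/(4)) · 1/(1 − w/(4)) = Σ_{n≥0} w^n / (4)^(n+1).
So c_n = 1/(4)^(n+1):
  c_0 = 1/(4)^1 = 1/4.
  c_1 = 1/(4)^2 = 1/16.
  c_2 = 1/(4)^3 = 1/64.
  c_3 = 1/(4)^4 = 1/256.
The series is valid for |w/d| < 1, i.e. |z − z₀| < |d|.
Radius of convergence: R = |3 − z₀| = |4| = 4 (distance from z₀ to the singularity z = 3).

c_0 = 1/4, c_1 = 1/16, c_2 = 1/64, c_3 = 1/256; R = 4.


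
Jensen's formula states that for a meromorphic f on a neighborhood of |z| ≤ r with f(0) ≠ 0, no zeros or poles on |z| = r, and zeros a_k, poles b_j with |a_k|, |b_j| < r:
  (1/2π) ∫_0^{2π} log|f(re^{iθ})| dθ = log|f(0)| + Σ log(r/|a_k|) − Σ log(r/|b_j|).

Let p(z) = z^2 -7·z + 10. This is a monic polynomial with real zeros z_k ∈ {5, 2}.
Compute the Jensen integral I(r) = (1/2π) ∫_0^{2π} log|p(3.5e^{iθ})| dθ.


Zeros: 2, 5; r = 3.5.
Inside |z| < r: 2. Outside (|z| ≥ r): 5.
p(0) = 10, so log|p(0)| = log(10) = 2.3026.
Apply Jensen: I(r) = log|p(0)| + Σ_k log(r/|z_k|), summed over zeros inside |z| < r.
  log(r/|z_k|) for z_k = 2: log(3.5/2) = 0.5596
  Outside zeros (5) contribute nothing to the Jensen sum.
Sum over inside zeros: 0.5596.
I(r) = log|p(0)| + (inside sum) = 2.3026 + 0.5596 = 2.8622.
Note: since some zeros are outside |z| ≤ r, the simplified n·log(r) form does NOT apply — only the inside zeros contribute.

I(r) ≈ 2.8622.


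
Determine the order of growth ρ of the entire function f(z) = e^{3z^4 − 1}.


|e^{3z^4 − 1}| = e^{Re(3·z^4) + -1} ≤ e^{3|z|^4 + -1} = e^{3r^4 + -1} on |z| = r, so ρ ≤ 4. Choosing z on |z|=r so that 3·z^4 is real positive (always possible by picking arg z appropriately) gives |f(z)| = e^{3r^4 + -1}, matching the bound. The additive constant -1 does not affect log log M(r) ~ 4·log r. Hence ρ = 4.
Therefore ρ = 4.

Order ρ = 4.


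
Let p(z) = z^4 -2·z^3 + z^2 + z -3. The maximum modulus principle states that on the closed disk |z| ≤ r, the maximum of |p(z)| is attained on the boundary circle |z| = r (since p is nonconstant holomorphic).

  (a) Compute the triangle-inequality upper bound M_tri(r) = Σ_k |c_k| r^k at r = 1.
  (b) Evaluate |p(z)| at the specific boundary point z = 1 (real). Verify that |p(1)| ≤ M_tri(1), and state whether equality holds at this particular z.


Coefficients: c_0 = -3, c_1 = 1, c_2 = 1, c_3 = -2, c_4 = 1. Radius r = 1.
Part (a). Triangle bound: M_tri(r) = Σ_k |c_k| r^k
  = |-3|·1^0 + |1|·1^1 + |1|·1^2 + |-2|·1^3 + |1|·1^4
  = 3 + 1 + 1 + 2 + 1 = 8.
This bounds M(r) := max_{|z|=r} |p(z)| from above; equality holds iff all terms c_k z^k can be made to align in phase at a single z on |z|=r.
Part (b). At z = 1 (real, on the circle |z| = r):
  p(1) = (-3)·1^0 + (1)·1^1 + (1)·1^2 + (-2)·1^3 + (1)·1^4 = -2.
  |p(1)| = 2.
Check: |p(1)| = 2 ≤ 8 = M_tri(1). ✓ Equality does not hold at z = 1 (the coefficients have mixed signs, so the terms do not all align in phase there).

M_tri(1) = 8; |p(1)| = 2; equality at z=1: no.


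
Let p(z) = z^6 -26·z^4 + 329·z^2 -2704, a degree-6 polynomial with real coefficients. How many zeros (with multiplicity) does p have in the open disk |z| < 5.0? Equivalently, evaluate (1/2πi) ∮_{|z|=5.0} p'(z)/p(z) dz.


The zeros of p are: 4, (3 + 2i), (3 - 2i), -4, (-3 + 2i), (-3 - 2i).
Their magnitudes are: 4, 3.606, 3.606, 4, 3.606, 3.606.
Zeros with |z| < R = 5.0: 4, (3 + 2i), (3 - 2i), -4, (-3 + 2i), (-3 - 2i).
Count = 6.
By the argument principle, (1/2πi) ∮_{|z|=R} p'(z)/p(z) dz equals exactly this count.

Number of zeros inside |z| < 5.0: 6.


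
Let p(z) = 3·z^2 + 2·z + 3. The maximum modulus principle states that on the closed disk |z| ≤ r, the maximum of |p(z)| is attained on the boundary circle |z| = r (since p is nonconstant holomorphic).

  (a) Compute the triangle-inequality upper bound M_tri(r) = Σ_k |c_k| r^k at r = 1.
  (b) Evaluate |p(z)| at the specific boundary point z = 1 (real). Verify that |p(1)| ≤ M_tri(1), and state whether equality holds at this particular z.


Coefficients: c_0 = 3, c_1 = 2, c_2 = 3. Radius r = 1.
Part (a). Triangle bound: M_tri(r) = Σ_k |c_k| r^k
  = |3|·1^0 + |2|·1^1 + |3|·1^2
  = 3 + 2 + 3 = 8.
This bounds M(r) := max_{|z|=r} |p(z)| from above; equality holds iff all terms c_k z^k can be made to align in phase at a single z on |z|=r.
Part (b). At z = 1 (real, on the circle |z| = r):
  p(1) = (3)·1^0 + (2)·1^1 + (3)·1^2 = 8.
  |p(1)| = 8.
Since all nonzero coefficients share the same sign, |p(1)| = 8 = M_tri(1); the triangle bound is attained at z = 1, so in fact M(r) = 8.

M_tri(1) = 8; |p(1)| = 8; equality at z=1: yes.


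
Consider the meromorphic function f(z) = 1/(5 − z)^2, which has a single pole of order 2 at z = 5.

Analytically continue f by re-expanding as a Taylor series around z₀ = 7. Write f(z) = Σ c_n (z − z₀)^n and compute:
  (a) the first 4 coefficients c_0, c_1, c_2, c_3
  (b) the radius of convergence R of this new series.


Let w = z − z₀, so z = z₀ + w.
Then 5 − z = 5 − (z₀ + w) = (5 − z₀) − w = -2 − w.
f(z) = 1/(-2 − w)^2 = (1/(-2)^2) · (1 − w/(-2))^{−2}.
By the binomial series (1−u)^{−2} = Σ_{n≥0} C(n+1, 1) u^n for |u|<1, with u = w/(-2):
  c_n = C(n+1, 1) / (-2)^(n+2).
  c_0 = 1/(-2)^2 = 1/4.
  c_1 = 2/(-2)^3 = -1/4.
  c_2 = 3/(-2)^4 = 3/16.
  c_3 = 4/(-2)^5 = -1/8.
The series is valid for |w/d| < 1, i.e. |z − z₀| < |d|.
Radius of convergence: R = |5 − z₀| = |-2| = 2 (distance from z₀ to the singularity z = 5).

c_0 = 1/4, c_1 = -1/4, c_2 = 3/16, c_3 = -1/8; R = 2.


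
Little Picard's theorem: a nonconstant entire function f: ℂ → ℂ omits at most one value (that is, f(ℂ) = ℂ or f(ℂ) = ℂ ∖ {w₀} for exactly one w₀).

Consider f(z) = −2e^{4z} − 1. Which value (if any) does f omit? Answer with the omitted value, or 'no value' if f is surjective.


Little Picard bounds the complement of f(ℂ) to at most one point.
e^{4z} is never zero on ℂ, so -2·e^{4z} takes every value in ℂ ∖ {0}. Adding -1 shifts the range to ℂ ∖ {-1}. Thus f omits exactly the value -1.

Omitted value: -1.


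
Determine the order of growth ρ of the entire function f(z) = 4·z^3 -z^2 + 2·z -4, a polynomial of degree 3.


|f(z)| ≤ Σ|c_k|·r^k = O(r^3) as r → ∞. Polynomial growth is O(e^{r^ε}) for every ε > 0 (since r^3/e^{r^ε} → 0), so ρ ≤ ε for all ε > 0, i.e. ρ = 0. Every nonconstant polynomial has order 0.
Therefore ρ = 0.

Order ρ = 0.


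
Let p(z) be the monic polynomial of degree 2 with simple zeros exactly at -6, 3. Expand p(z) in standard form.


The polynomial is p(z) = ∏_{α ∈ S} (z − α), where S = {-6, 3}.
Expanding the product yields: p(z) = z^2 + 3·z -18.
The resulting polynomial has degree 2 and real coefficients as required.

p(z) = z^2 + 3·z -18.


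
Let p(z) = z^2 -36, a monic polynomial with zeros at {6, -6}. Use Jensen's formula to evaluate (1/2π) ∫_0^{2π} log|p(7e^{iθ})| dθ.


Zeros: -6, 6; r = 7.
Inside |z| < r: -6, 6. Outside (|z| ≥ r): ∅.
p(0) = -36, so log|p(0)| = log(36) = 3.5835.
Apply Jensen: I(r) = log|p(0)| + Σ_k log(r/|z_k|), summed over zeros inside |z| < r.
  log(r/|z_k|) for z_k = 6: log(7/6) = 0.1542
  log(r/|z_k|) for z_k = -6: log(7/6) = 0.1542
Sum over inside zeros: 0.3083.
I(r) = log|p(0)| + (inside sum) = 3.5835 + 0.3083 = 3.8918.
Closed form (all zeros inside, monic): I(r) = n·log(r) = 2·log(7) = 3.8918. ✓

I(r) ≈ 3.8918.


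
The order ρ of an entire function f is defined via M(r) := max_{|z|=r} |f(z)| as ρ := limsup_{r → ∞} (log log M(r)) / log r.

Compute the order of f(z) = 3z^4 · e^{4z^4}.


M(r) = max_{|z|=r} |3|·|z|^4·|e^{4z^4}| = 3·r^4 · e^{4r^4} (the factors attain their maxima compatibly on |z|=r). Then log M(r) = log 3 + 4·log r + 4r^4, dominated by the last term, so log log M(r) ~ 4·log r. The polynomial factor 3z^4 contributes only a log r term and does not affect the order. ρ = 4.
Therefore ρ = 4.

Order ρ = 4.


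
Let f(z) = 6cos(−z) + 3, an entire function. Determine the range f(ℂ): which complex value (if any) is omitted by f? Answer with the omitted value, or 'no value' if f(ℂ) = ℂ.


Little Picard bounds the complement of f(ℂ) to at most one point.
cos is entire and surjective onto ℂ: for every w ∈ ℂ, cos(ζ) = w has a solution ζ ∈ ℂ (e.g., via the complex inverse arccos). With ζ = −z this gives z = ζ/(-1). Then 6·cos(−z) takes every value in 6·ℂ = ℂ, and adding 3 is a bijection of ℂ. So f is surjective and omits no value. (Note: only on the real line is cos bounded by [−1, 1].)

Omitted value: no value.


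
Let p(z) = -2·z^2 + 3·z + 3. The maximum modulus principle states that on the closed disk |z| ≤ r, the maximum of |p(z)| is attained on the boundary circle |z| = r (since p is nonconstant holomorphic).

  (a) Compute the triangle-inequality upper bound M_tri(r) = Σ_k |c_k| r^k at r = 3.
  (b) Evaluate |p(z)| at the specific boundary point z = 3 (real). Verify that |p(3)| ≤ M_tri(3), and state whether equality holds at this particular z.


Coefficients: c_0 = 3, c_1 = 3, c_2 = -2. Radius r = 3.
Part (a). Triangle bound: M_tri(r) = Σ_k |c_k| r^k
  = |3|·3^0 + |3|·3^1 + |-2|·3^2
  = 3 + 9 + 18 = 30.
This bounds M(r) := max_{|z|=r} |p(z)| from above; equality holds iff all terms c_k z^k can be made to align in phase at a single z on |z|=r.
Part (b). At z = 3 (real, on the circle |z| = r):
  p(3) = (3)·3^0 + (3)·3^1 + (-2)·3^2 = -6.
  |p(3)| = 6.
Check: |p(3)| = 6 ≤ 30 = M_tri(3). ✓ Equality does not hold at z = 3 (the coefficients have mixed signs, so the terms do not all align in phase there).

M_tri(3) = 30; |p(3)| = 6; equality at z=3: no.


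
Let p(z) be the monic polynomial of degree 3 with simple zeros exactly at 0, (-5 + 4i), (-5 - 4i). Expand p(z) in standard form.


The polynomial is p(z) = ∏_{α ∈ S} (z − α), where S = {0, (-5 + 4i), (-5 - 4i)}.
Expanding the product yields: p(z) = z^3 + 10·z^2 + 41·z.
Note conjugate pairs combine to real quadratics: (z − (-5+4i))(z − (-5−4i)) = z² + 10z + 41.
The resulting polynomial has degree 3 and real coefficients as required.

p(z) = z^3 + 10·z^2 + 41·z.


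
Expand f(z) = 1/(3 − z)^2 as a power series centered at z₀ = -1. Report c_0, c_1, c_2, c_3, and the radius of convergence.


Let w = z − z₀, so z = z₀ + w.
Then 3 − z = 3 − (z₀ + w) = (3 − z₀) − w = 4 − w.
f(z) = 1/(4 − w)^2 = (1/(4)^2) · (1 − w/(4))^{−2}.
By the binomial series (1−u)^{−2} = Σ_{n≥0} C(n+1, 1) u^n for |u|<1, with u = w/(4):
  c_n = C(n+1, 1) / (4)^(n+2).
  c_0 = 1/(4)^2 = 1/16.
  c_1 = 2/(4)^3 = 1/32.
  c_2 = 3/(4)^4 = 3/256.
  c_3 = 4/(4)^5 = 1/256.
The series is valid for |w/d| < 1, i.e. |z − z₀| < |d|.
Radius of convergence: R = |3 − z₀| = |4| = 4 (distance from z₀ to the singularity z = 3).

c_0 = 1/16, c_1 = 1/32, c_2 = 3/256, c_3 = 1/256; R = 4.


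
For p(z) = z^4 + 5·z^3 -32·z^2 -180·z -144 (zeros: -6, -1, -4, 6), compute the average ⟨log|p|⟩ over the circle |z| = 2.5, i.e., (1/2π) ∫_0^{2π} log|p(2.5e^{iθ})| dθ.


Zeros: -6, -4, -1, 6; r = 2.5.
Inside |z| < r: -1. Outside (|z| ≥ r): -6, -4, 6.
p(0) = -144, so log|p(0)| = log(144) = 4.9698.
Apply Jensen: I(r) = log|p(0)| + Σ_k log(r/|z_k|), summed over zeros inside |z| < r.
  log(r/|z_k|) for z_k = -1: log(2.5/1) = 0.9163
  Outside zeros (-6, -4, 6) contribute nothing to the Jensen sum.
Sum over inside zeros: 0.9163.
I(r) = log|p(0)| + (inside sum) = 4.9698 + 0.9163 = 5.8861.
Note: since some zeros are outside |z| ≤ r, the simplified n·log(r) form does NOT apply — only the inside zeros contribute.

I(r) ≈ 5.8861.


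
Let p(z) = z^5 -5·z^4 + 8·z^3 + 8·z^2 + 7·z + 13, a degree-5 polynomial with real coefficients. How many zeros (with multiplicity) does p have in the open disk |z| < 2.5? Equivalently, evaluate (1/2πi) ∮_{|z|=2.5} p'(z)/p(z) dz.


The zeros of p are: -1, (3 + 2i), (3 - 2i), (0 + 1i), (0 - 1i).
Their magnitudes are: 1, 3.606, 3.606, 1, 1.
Zeros with |z| < R = 2.5: -1, (0 + 1i), (0 - 1i).
Count = 3.
By the argument principle, (1/2πi) ∮_{|z|=R} p'(z)/p(z) dz equals exactly this count.

Number of zeros inside |z| < 2.5: 3.


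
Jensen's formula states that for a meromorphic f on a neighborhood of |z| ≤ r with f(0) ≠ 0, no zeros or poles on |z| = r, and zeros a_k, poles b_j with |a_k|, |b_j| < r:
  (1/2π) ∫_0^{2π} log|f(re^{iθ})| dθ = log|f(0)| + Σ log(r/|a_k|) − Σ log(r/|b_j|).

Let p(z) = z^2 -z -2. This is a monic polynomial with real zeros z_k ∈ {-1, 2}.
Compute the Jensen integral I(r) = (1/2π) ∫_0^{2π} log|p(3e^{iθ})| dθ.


Zeros: -1, 2; r = 3.
Inside |z| < r: -1, 2. Outside (|z| ≥ r): ∅.
p(0) = -2, so log|p(0)| = log(2) = 0.6931.
Apply Jensen: I(r) = log|p(0)| + Σ_k log(r/|z_k|), summed over zeros inside |z| < r.
  log(r/|z_k|) for z_k = -1: log(3/1) = 1.0986
  log(r/|z_k|) for z_k = 2: log(3/2) = 0.4055
Sum over inside zeros: 1.5041.
I(r) = log|p(0)| + (inside sum) = 0.6931 + 1.5041 = 2.1972.
Closed form (all zeros inside, monic): I(r) = n·log(r) = 2·log(3) = 2.1972. ✓

I(r) ≈ 2.1972.


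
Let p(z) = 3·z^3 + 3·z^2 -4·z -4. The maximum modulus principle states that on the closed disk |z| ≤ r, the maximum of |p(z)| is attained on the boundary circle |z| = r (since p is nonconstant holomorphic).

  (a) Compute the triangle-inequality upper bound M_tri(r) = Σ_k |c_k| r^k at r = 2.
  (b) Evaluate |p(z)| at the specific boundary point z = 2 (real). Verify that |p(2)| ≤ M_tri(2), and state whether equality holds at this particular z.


Coefficients: c_0 = -4, c_1 = -4, c_2 = 3, c_3 = 3. Radius r = 2.
Part (a). Triangle bound: M_tri(r) = Σ_k |c_k| r^k
  = |-4|·2^0 + |-4|·2^1 + |3|·2^2 + |3|·2^3
  = 4 + 8 + 12 + 24 = 48.
This bounds M(r) := max_{|z|=r} |p(z)| from above; equality holds iff all terms c_k z^k can be made to align in phase at a single z on |z|=r.
Part (b). At z = 2 (real, on the circle |z| = r):
  p(2) = (-4)·2^0 + (-4)·2^1 + (3)·2^2 + (3)·2^3 = 24.
  |p(2)| = 24.
Check: |p(2)| = 24 ≤ 48 = M_tri(2). ✓ Equality does not hold at z = 2 (the coefficients have mixed signs, so the terms do not all align in phase there).

M_tri(2) = 48; |p(2)| = 24; equality at z=2: no.


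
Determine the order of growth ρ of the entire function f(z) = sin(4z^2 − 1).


Write sin(w) = (e^{iw} ± e^{−iw})/(2 or 2i), so |sin(w)| ≤ e^{|w|}. With w = 4z^2 − 1, |w| ≤ 4r^2 + 1 on |z|=r, giving M(r) ≤ e^{4r^2 + 1} and ρ ≤ 2. For the lower bound, choose z on |z|=r with 4z^2 purely imaginary of modulus 4r^2; then |sin(4z^2 − 1)| grows like e^{4r^2}/2, so ρ ≥ 2. Hence ρ = 2.
Therefore ρ = 2.

Order ρ = 2.


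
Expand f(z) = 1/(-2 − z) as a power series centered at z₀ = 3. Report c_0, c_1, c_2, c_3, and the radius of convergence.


Let w = z − z₀, so z = z₀ + w.
Then -2 − z = -2 − (z₀ + w) = (-2 − z₀) − w = -5 − w.
f(z) = 1/(-5 − w) = (1/(-5)) · 1/(1 − w/(-5)) = Σ_{n≥0} w^n / (-5)^(n+1).
So c_n = 1/(-5)^(n+1):
  c_0 = 1/(-5)^1 = -1/5.
  c_1 = 1/(-5)^2 = 1/25.
  c_2 = 1/(-5)^3 = -1/125.
  c_3 = 1/(-5)^4 = 1/625.
The series is valid for |w/d| < 1, i.e. |z − z₀| < |d|.
Radius of convergence: R = |-2 − z₀| = |-5| = 5 (distance from z₀ to the singularity z = -2).

c_0 = -1/5, c_1 = 1/25, c_2 = -1/125, c_3 = 1/625; R = 5.


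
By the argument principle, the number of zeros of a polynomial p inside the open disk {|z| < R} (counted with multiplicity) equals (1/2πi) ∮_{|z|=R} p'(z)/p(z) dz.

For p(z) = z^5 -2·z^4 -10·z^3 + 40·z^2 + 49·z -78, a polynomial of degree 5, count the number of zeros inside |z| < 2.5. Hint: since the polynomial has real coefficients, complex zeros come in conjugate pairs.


The zeros of p are: -3, -2, 1, (3 + 2i), (3 - 2i).
Their magnitudes are: 3, 2, 1, 3.606, 3.606.
Zeros with |z| < R = 2.5: -2, 1.
Count = 2.
By the argument principle, (1/2πi) ∮_{|z|=R} p'(z)/p(z) dz equals exactly this count.

Number of zeros inside |z| < 2.5: 2.


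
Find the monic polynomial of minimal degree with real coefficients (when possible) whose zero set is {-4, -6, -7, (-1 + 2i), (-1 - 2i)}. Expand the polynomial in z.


The polynomial is p(z) = ∏_{α ∈ S} (z − α), where S = {-4, -6, -7, (-1 + 2i), (-1 - 2i)}.
Expanding the product yields: p(z) = z^5 + 19·z^4 + 133·z^3 + 441·z^2 + 806·z + 840.
Note conjugate pairs combine to real quadratics: (z − (-1+2i))(z − (-1−2i)) = z² + 2z + 5.
The resulting polynomial has degree 5 and real coefficients as required.

p(z) = z^5 + 19·z^4 + 133·z^3 + 441·z^2 + 806·z + 840.


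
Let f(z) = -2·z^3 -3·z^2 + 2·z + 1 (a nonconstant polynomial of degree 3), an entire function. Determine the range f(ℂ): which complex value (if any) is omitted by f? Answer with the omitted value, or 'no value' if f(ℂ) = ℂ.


Little Picard bounds the complement of f(ℂ) to at most one point.
For every w ∈ ℂ, the equation p(z) − w = 0 is a nonconstant polynomial in z and hence has at least one root by the fundamental theorem of algebra. So p is surjective onto ℂ, omitting no value.

Omitted value: no value.


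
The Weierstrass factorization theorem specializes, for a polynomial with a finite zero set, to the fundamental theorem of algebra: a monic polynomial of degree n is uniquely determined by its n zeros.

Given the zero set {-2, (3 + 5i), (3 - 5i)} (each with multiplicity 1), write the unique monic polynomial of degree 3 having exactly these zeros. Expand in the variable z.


The polynomial is p(z) = ∏_{α ∈ S} (z − α), where S = {-2, (3 + 5i), (3 - 5i)}.
Expanding the product yields: p(z) = z^3 -4·z^2 + 22·z + 68.
Note conjugate pairs combine to real quadratics: (z − (3+5i))(z − (3−5i)) = z² − 6z + 34.
The resulting polynomial has degree 3 and real coefficients as required.

p(z) = z^3 -4·z^2 + 22·z + 68.


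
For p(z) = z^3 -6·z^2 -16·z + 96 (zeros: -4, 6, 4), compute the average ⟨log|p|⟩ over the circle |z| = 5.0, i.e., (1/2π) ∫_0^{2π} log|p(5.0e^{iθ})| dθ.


Zeros: -4, 4, 6; r = 5.0.
Inside |z| < r: -4, 4. Outside (|z| ≥ r): 6.
p(0) = 96, so log|p(0)| = log(96) = 4.5643.
Apply Jensen: I(r) = log|p(0)| + Σ_k log(r/|z_k|), summed over zeros inside |z| < r.
  log(r/|z_k|) for z_k = -4: log(5.0/4) = 0.2231
  log(r/|z_k|) for z_k = 4: log(5.0/4) = 0.2231
  Outside zeros (6) contribute nothing to the Jensen sum.
Sum over inside zeros: 0.4463.
I(r) = log|p(0)| + (inside sum) = 4.5643 + 0.4463 = 5.0106.
Note: since some zeros are outside |z| ≤ r, the simplified n·log(r) form does NOT apply — only the inside zeros contribute.

I(r) ≈ 5.0106.


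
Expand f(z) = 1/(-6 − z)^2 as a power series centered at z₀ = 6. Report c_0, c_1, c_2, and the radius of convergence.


Let w = z − z₀, so z = z₀ + w.
Then -6 − z = -6 − (z₀ + w) = (-6 − z₀) − w = -12 − w.
f(z) = 1/(-12 − w)^2 = (1/(-12)^2) · (1 − w/(-12))^{−2}.
By the binomial series (1−u)^{−2} = Σ_{n≥0} C(n+1, 1) u^n for |u|<1, with u = w/(-12):
  c_n = C(n+1, 1) / (-12)^(n+2).
  c_0 = 1/(-12)^2 = 1/144.
  c_1 = 2/(-12)^3 = -1/864.
  c_2 = 3/(-12)^4 = 1/6912.
The series is valid for |w/d| < 1, i.e. |z − z₀| < |d|.
Radius of convergence: R = |-6 − z₀| = |-12| = 12 (distance from z₀ to the singularity z = -6).

c_0 = 1/144, c_1 = -1/864, c_2 = 1/6912; R = 12.


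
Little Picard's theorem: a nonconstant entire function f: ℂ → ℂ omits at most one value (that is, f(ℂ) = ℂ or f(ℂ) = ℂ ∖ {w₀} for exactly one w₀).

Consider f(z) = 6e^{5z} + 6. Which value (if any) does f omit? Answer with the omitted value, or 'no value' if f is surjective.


Little Picard bounds the complement of f(ℂ) to at most one point.
e^{5z} is never zero on ℂ, so 6·e^{5z} takes every value in ℂ ∖ {0}. Adding 6 shifts the range to ℂ ∖ {6}. Thus f omits exactly the value 6.

Omitted value: 6.


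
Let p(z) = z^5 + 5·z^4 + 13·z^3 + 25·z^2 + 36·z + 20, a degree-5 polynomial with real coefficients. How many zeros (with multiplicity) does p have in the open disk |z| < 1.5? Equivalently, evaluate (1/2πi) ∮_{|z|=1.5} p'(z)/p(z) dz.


The zeros of p are: (-2 + 1i), (-2 - 1i), -1, (0 + 2i), (0 - 2i).
Their magnitudes are: 2.236, 2.236, 1, 2, 2.
Zeros with |z| < R = 1.5: -1.
Count = 1.
By the argument principle, (1/2πi) ∮_{|z|=R} p'(z)/p(z) dz equals exactly this count.

Number of zeros inside |z| < 1.5: 1.


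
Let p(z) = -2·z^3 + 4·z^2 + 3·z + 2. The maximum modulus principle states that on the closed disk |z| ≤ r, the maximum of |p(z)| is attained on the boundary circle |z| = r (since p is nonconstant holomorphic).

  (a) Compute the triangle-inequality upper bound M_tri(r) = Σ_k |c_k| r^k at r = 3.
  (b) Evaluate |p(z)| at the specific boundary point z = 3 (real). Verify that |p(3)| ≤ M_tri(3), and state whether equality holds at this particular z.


Coefficients: c_0 = 2, c_1 = 3, c_2 = 4, c_3 = -2. Radius r = 3.
Part (a). Triangle bound: M_tri(r) = Σ_k |c_k| r^k
  = |2|·3^0 + |3|·3^1 + |4|·3^2 + |-2|·3^3
  = 2 + 9 + 36 + 54 = 101.
This bounds M(r) := max_{|z|=r} |p(z)| from above; equality holds iff all terms c_k z^k can be made to align in phase at a single z on |z|=r.
Part (b). At z = 3 (real, on the circle |z| = r):
  p(3) = (2)·3^0 + (3)·3^1 + (4)·3^2 + (-2)·3^3 = -7.
  |p(3)| = 7.
Check: |p(3)| = 7 ≤ 101 = M_tri(3). ✓ Equality does not hold at z = 3 (the coefficients have mixed signs, so the terms do not all align in phase there).

M_tri(3) = 101; |p(3)| = 7; equality at z=3: no.


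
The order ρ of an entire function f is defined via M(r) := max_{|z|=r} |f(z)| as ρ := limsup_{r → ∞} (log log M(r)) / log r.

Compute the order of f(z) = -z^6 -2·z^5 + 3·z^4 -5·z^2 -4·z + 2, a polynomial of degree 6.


|f(z)| ≤ Σ|c_k|·r^k = O(r^6) as r → ∞. Polynomial growth is O(e^{r^ε}) for every ε > 0 (since r^6/e^{r^ε} → 0), so ρ ≤ ε for all ε > 0, i.e. ρ = 0. Every nonconstant polynomial has order 0.
Therefore ρ = 0.

Order ρ = 0.


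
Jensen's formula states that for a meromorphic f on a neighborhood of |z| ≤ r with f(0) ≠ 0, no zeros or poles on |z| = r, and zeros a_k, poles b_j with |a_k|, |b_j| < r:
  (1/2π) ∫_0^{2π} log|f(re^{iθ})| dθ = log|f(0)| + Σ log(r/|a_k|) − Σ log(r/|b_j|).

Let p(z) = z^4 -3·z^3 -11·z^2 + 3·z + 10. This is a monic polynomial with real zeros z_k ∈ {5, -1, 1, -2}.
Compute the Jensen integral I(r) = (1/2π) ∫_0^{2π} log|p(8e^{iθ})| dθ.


Zeros: -2, -1, 1, 5; r = 8.
Inside |z| < r: -2, -1, 1, 5. Outside (|z| ≥ r): ∅.
p(0) = 10, so log|p(0)| = log(10) = 2.3026.
Apply Jensen: I(r) = log|p(0)| + Σ_k log(r/|z_k|), summed over zeros inside |z| < r.
  log(r/|z_k|) for z_k = 5: log(8/5) = 0.4700
  log(r/|z_k|) for z_k = -1: log(8/1) = 2.0794
  log(r/|z_k|) for z_k = 1: log(8/1) = 2.0794
  log(r/|z_k|) for z_k = -2: log(8/2) = 1.3863
Sum over inside zeros: 6.0152.
I(r) = log|p(0)| + (inside sum) = 2.3026 + 6.0152 = 8.3178.
Closed form (all zeros inside, monic): I(r) = n·log(r) = 4·log(8) = 8.3178. ✓

I(r) ≈ 8.3178.


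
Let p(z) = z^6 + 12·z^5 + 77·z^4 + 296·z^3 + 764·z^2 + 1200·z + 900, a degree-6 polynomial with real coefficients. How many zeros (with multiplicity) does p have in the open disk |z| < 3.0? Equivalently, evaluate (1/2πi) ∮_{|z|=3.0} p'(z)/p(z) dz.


The zeros of p are: (-2 + 1i), (-2 - 1i), (-3 + 3i), (-3 - 3i), (-1 + 3i), (-1 - 3i).
Their magnitudes are: 2.236, 2.236, 4.243, 4.243, 3.162, 3.162.
Zeros with |z| < R = 3.0: (-2 + 1i), (-2 - 1i).
Count = 2.
By the argument principle, (1/2πi) ∮_{|z|=R} p'(z)/p(z) dz equals exactly this count.

Number of zeros inside |z| < 3.0: 2.
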